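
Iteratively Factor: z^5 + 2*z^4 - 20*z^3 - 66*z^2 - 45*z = (z - 5)*(z^4 + 7*z^3 + 15*z^2 + 9*z) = (z - 5)*(z + 3)*(z^3 + 4*z^2 + 3*z) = (z - 5)*(z + 1)*(z + 3)*(z^2 + 3*z) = (z - 5)*(z + 1)*(z + 3)^2*(z)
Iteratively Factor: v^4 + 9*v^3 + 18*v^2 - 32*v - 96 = (v + 3)*(v^3 + 6*v^2 - 32) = (v - 2)*(v + 3)*(v^2 + 8*v + 16) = (v - 2)*(v + 3)*(v + 4)*(v + 4)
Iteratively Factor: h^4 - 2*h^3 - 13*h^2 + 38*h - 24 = (h - 1)*(h^3 - h^2 - 14*h + 24) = (h - 1)*(h + 4)*(h^2 - 5*h + 6) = (h - 3)*(h - 1)*(h + 4)*(h - 2)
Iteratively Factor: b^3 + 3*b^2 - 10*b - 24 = (b + 4)*(b^2 - b - 6) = (b - 3)*(b + 4)*(b + 2)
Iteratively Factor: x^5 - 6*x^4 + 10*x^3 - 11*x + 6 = (x - 1)*(x^4 - 5*x^3 + 5*x^2 + 5*x - 6) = (x - 1)*(x + 1)*(x^3 - 6*x^2 + 11*x - 6) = (x - 3)*(x - 1)*(x + 1)*(x^2 - 3*x + 2) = (x - 3)*(x - 2)*(x - 1)*(x + 1)*(x - 1)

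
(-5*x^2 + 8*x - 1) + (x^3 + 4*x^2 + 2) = x^3 - x^2 + 8*x + 1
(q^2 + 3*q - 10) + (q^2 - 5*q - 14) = 2*q^2 - 2*q - 24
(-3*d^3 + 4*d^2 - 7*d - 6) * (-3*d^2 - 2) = 9*d^5 - 12*d^4 + 27*d^3 + 10*d^2 + 14*d + 12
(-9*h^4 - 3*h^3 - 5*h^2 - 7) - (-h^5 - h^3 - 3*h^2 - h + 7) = h^5 - 9*h^4 - 2*h^3 - 2*h^2 + h - 14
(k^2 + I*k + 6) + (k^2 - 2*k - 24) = 2*k^2 - 2*k + I*k - 18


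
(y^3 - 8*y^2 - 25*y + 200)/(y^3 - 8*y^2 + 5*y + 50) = (y^2 - 3*y - 40)/(y^2 - 3*y - 10)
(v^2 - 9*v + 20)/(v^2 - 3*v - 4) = (v - 5)/(v + 1)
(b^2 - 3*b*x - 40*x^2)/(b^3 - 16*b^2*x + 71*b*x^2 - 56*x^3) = (b + 5*x)/(b^2 - 8*b*x + 7*x^2)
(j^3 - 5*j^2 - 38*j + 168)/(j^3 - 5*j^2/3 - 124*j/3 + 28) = 3*(j - 4)/(3*j - 2)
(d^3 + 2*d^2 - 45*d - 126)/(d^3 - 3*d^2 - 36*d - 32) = (-d^3 - 2*d^2 + 45*d + 126)/(-d^3 + 3*d^2 + 36*d + 32)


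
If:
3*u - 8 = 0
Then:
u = 8/3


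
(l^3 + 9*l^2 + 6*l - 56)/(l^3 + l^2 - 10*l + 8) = (l + 7)/(l - 1)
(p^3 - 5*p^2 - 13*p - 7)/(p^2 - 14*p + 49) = (p^2 + 2*p + 1)/(p - 7)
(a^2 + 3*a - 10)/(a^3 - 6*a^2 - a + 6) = (a^2 + 3*a - 10)/(a^3 - 6*a^2 - a + 6)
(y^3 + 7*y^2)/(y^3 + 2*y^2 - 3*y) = y*(y + 7)/(y^2 + 2*y - 3)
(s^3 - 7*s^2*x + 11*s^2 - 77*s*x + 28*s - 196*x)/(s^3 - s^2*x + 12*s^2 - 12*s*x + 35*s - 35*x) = (-s^2 + 7*s*x - 4*s + 28*x)/(-s^2 + s*x - 5*s + 5*x)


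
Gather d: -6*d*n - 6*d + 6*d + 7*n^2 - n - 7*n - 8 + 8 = -6*d*n + 7*n^2 - 8*n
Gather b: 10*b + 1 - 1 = 10*b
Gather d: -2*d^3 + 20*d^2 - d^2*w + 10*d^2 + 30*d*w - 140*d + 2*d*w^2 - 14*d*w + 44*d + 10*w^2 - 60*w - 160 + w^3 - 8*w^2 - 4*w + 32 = -2*d^3 + d^2*(30 - w) + d*(2*w^2 + 16*w - 96) + w^3 + 2*w^2 - 64*w - 128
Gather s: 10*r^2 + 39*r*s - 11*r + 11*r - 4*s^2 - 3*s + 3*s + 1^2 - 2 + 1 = 10*r^2 + 39*r*s - 4*s^2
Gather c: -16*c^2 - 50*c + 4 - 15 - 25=-16*c^2 - 50*c - 36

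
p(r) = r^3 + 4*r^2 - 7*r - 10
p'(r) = 3*r^2 + 8*r - 7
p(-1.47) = 5.76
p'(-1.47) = -12.28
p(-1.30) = 3.66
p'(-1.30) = -12.33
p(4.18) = 103.66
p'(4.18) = 78.86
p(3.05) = 34.23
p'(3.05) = 45.31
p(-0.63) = -4.25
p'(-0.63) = -10.85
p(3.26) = 44.34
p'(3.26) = 50.96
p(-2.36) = 15.65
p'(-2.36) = -9.17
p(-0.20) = -8.45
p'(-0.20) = -8.48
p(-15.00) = -2380.00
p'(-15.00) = 548.00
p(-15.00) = -2380.00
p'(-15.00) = 548.00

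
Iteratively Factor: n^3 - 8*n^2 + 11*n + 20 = (n - 5)*(n^2 - 3*n - 4) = (n - 5)*(n + 1)*(n - 4)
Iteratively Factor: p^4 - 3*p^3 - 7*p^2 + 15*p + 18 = (p - 3)*(p^3 - 7*p - 6) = (p - 3)*(p + 1)*(p^2 - p - 6) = (p - 3)*(p + 1)*(p + 2)*(p - 3)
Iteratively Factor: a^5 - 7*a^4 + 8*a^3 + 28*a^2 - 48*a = (a + 2)*(a^4 - 9*a^3 + 26*a^2 - 24*a) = (a - 4)*(a + 2)*(a^3 - 5*a^2 + 6*a) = (a - 4)*(a - 2)*(a + 2)*(a^2 - 3*a) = a*(a - 4)*(a - 2)*(a + 2)*(a - 3)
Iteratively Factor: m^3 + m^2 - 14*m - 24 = (m + 3)*(m^2 - 2*m - 8) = (m - 4)*(m + 3)*(m + 2)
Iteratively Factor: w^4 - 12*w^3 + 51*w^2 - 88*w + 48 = (w - 3)*(w^3 - 9*w^2 + 24*w - 16) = (w - 3)*(w - 1)*(w^2 - 8*w + 16) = (w - 4)*(w - 3)*(w - 1)*(w - 4)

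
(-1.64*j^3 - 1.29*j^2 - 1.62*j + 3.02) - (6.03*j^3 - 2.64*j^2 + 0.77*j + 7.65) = -7.67*j^3 + 1.35*j^2 - 2.39*j - 4.63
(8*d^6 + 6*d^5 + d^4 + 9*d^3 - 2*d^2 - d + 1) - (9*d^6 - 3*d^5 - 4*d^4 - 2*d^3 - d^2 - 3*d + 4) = -d^6 + 9*d^5 + 5*d^4 + 11*d^3 - d^2 + 2*d - 3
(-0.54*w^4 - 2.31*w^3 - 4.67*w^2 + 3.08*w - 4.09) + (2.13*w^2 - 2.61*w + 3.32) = -0.54*w^4 - 2.31*w^3 - 2.54*w^2 + 0.47*w - 0.77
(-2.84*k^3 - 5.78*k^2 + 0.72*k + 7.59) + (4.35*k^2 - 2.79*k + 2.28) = -2.84*k^3 - 1.43*k^2 - 2.07*k + 9.87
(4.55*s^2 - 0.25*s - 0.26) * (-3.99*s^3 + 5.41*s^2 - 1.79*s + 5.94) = -18.1545*s^5 + 25.613*s^4 - 8.4596*s^3 + 26.0679*s^2 - 1.0196*s - 1.5444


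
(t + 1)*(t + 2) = t^2 + 3*t + 2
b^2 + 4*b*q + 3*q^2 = (b + q)*(b + 3*q)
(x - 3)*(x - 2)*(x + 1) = x^3 - 4*x^2 + x + 6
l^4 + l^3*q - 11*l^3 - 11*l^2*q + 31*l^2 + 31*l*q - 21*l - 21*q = (l - 7)*(l - 3)*(l - 1)*(l + q)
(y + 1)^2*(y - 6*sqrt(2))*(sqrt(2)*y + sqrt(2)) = sqrt(2)*y^4 - 12*y^3 + 3*sqrt(2)*y^3 - 36*y^2 + 3*sqrt(2)*y^2 - 36*y + sqrt(2)*y - 12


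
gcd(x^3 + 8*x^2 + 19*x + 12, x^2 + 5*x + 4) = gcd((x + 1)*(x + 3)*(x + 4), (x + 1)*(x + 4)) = x^2 + 5*x + 4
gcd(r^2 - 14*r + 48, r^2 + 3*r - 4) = 1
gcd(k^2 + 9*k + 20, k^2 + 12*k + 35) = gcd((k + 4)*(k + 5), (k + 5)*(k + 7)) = k + 5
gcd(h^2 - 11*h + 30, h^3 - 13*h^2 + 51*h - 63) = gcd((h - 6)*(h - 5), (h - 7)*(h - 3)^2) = 1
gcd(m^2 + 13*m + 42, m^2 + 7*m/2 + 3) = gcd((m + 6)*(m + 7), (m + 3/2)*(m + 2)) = 1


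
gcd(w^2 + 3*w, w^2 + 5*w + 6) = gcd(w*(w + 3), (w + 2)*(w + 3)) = w + 3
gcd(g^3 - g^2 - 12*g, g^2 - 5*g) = g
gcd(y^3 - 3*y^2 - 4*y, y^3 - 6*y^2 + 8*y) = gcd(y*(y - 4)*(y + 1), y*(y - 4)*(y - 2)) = y^2 - 4*y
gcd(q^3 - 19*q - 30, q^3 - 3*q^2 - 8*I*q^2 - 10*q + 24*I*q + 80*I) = q^2 - 3*q - 10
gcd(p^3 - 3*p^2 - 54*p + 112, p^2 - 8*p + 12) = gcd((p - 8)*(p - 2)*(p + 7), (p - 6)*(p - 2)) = p - 2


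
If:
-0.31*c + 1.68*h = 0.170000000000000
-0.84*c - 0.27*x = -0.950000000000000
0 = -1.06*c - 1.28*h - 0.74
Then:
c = -0.67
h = -0.02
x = 5.61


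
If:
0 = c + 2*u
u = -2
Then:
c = 4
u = -2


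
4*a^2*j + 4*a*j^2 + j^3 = j*(2*a + j)^2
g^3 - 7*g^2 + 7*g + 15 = (g - 5)*(g - 3)*(g + 1)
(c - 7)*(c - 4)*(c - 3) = c^3 - 14*c^2 + 61*c - 84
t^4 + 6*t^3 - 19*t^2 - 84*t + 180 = (t - 3)*(t - 2)*(t + 5)*(t + 6)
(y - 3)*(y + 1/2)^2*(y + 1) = y^4 - y^3 - 19*y^2/4 - 7*y/2 - 3/4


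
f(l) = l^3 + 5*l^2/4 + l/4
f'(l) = 3*l^2 + 5*l/2 + 1/4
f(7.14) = 429.50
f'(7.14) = 171.04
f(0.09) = 0.03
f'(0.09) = 0.50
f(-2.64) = -10.35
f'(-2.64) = 14.56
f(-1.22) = -0.26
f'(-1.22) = 1.67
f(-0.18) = -0.01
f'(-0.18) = -0.10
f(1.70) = 8.95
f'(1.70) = 13.17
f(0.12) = 0.05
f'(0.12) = 0.59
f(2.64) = 27.77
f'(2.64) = 27.76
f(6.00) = 262.50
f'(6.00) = 123.25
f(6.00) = 262.50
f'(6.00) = 123.25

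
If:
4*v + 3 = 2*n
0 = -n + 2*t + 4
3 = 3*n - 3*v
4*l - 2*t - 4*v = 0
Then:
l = -11/8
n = 1/2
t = -7/4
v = -1/2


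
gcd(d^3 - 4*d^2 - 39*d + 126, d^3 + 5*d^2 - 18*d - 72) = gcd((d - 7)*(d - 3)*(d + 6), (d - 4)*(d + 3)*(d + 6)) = d + 6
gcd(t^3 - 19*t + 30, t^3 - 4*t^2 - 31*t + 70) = t^2 + 3*t - 10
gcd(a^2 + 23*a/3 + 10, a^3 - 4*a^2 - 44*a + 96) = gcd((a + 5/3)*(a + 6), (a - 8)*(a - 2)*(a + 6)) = a + 6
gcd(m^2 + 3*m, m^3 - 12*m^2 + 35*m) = m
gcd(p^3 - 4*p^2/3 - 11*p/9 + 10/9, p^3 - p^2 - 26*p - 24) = p + 1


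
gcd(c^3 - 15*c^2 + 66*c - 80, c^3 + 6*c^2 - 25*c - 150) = c - 5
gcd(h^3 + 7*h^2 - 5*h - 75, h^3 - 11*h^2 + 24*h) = h - 3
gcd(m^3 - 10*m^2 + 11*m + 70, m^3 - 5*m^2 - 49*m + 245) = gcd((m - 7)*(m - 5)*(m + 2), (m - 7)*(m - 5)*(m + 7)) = m^2 - 12*m + 35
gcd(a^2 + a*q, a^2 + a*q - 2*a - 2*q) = a + q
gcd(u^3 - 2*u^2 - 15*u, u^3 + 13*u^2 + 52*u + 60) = 1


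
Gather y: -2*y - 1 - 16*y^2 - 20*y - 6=-16*y^2 - 22*y - 7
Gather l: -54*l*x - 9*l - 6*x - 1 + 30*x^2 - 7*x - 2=l*(-54*x - 9) + 30*x^2 - 13*x - 3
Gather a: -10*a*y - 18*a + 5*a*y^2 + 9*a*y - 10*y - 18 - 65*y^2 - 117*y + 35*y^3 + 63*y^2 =a*(5*y^2 - y - 18) + 35*y^3 - 2*y^2 - 127*y - 18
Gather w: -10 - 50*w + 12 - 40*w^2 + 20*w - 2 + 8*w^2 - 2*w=-32*w^2 - 32*w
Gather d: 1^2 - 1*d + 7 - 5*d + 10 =18 - 6*d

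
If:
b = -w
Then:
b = -w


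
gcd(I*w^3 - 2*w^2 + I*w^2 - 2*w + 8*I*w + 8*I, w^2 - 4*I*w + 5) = 1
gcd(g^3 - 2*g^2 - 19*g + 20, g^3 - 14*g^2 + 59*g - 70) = g - 5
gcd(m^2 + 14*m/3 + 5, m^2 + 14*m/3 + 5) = m^2 + 14*m/3 + 5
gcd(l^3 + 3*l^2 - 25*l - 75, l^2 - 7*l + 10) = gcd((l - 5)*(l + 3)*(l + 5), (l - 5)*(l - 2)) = l - 5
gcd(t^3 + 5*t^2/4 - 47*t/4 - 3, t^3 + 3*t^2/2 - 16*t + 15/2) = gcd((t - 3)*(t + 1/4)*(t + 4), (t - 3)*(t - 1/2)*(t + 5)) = t - 3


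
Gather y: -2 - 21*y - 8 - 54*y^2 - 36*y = -54*y^2 - 57*y - 10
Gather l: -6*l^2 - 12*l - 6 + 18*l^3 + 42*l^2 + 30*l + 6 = 18*l^3 + 36*l^2 + 18*l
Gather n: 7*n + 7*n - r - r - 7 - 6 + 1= 14*n - 2*r - 12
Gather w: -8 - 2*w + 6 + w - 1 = -w - 3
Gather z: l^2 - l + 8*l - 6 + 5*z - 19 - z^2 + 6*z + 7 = l^2 + 7*l - z^2 + 11*z - 18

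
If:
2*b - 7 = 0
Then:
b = 7/2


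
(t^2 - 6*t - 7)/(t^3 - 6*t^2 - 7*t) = 1/t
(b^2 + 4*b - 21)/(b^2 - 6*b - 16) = (-b^2 - 4*b + 21)/(-b^2 + 6*b + 16)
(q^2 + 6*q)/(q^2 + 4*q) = (q + 6)/(q + 4)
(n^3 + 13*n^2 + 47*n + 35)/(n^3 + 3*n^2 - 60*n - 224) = (n^2 + 6*n + 5)/(n^2 - 4*n - 32)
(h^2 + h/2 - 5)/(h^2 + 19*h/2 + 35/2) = (h - 2)/(h + 7)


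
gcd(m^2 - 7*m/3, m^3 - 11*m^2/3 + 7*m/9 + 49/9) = m - 7/3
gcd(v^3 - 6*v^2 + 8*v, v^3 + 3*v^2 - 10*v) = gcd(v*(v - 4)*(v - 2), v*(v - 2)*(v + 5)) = v^2 - 2*v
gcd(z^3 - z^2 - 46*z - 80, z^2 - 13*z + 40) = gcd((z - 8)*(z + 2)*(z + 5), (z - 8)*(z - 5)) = z - 8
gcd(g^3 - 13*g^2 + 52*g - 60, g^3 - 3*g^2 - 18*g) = g - 6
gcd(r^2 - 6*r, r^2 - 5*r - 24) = 1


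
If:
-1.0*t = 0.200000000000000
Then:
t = -0.20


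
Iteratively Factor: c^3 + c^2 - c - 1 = (c + 1)*(c^2 - 1) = (c - 1)*(c + 1)*(c + 1)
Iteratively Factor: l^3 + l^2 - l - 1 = (l + 1)*(l^2 - 1) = (l + 1)^2*(l - 1)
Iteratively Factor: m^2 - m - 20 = (m - 5)*(m + 4)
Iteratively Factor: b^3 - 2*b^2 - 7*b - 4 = (b - 4)*(b^2 + 2*b + 1) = (b - 4)*(b + 1)*(b + 1)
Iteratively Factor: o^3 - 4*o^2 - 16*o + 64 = (o - 4)*(o^2 - 16) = (o - 4)^2*(o + 4)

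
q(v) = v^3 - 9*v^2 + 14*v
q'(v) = 3*v^2 - 18*v + 14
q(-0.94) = -21.94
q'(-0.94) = 33.57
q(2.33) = -3.59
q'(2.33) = -11.65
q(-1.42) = -40.89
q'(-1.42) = 45.61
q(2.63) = -7.24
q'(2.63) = -12.59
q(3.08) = -13.04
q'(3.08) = -12.98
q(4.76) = -29.43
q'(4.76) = -3.71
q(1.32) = 5.10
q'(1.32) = -4.53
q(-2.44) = -102.27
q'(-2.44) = 75.78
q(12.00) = 600.00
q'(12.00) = 230.00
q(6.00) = -24.00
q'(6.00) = 14.00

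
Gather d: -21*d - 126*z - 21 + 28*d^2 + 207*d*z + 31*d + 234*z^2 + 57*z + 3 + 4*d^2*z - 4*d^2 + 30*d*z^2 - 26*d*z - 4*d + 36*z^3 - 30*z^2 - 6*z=d^2*(4*z + 24) + d*(30*z^2 + 181*z + 6) + 36*z^3 + 204*z^2 - 75*z - 18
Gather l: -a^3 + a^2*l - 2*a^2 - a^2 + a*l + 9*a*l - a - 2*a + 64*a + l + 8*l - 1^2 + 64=-a^3 - 3*a^2 + 61*a + l*(a^2 + 10*a + 9) + 63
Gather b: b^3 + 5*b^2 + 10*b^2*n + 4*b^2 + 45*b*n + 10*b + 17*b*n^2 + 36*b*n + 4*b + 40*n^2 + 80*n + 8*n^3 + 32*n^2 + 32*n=b^3 + b^2*(10*n + 9) + b*(17*n^2 + 81*n + 14) + 8*n^3 + 72*n^2 + 112*n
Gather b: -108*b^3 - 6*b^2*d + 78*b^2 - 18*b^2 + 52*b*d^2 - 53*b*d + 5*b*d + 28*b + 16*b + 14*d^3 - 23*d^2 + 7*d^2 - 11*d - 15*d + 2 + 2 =-108*b^3 + b^2*(60 - 6*d) + b*(52*d^2 - 48*d + 44) + 14*d^3 - 16*d^2 - 26*d + 4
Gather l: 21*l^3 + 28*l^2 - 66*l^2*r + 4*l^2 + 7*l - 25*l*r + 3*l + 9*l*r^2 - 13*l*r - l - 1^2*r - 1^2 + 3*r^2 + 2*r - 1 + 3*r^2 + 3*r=21*l^3 + l^2*(32 - 66*r) + l*(9*r^2 - 38*r + 9) + 6*r^2 + 4*r - 2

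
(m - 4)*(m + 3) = m^2 - m - 12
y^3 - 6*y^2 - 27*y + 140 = (y - 7)*(y - 4)*(y + 5)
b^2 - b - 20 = (b - 5)*(b + 4)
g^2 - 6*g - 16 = (g - 8)*(g + 2)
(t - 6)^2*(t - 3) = t^3 - 15*t^2 + 72*t - 108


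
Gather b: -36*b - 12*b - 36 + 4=-48*b - 32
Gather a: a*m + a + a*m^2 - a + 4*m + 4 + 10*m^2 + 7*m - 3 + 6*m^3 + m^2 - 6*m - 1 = a*(m^2 + m) + 6*m^3 + 11*m^2 + 5*m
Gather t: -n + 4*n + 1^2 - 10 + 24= 3*n + 15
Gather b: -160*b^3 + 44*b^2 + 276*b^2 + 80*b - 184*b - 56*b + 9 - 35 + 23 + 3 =-160*b^3 + 320*b^2 - 160*b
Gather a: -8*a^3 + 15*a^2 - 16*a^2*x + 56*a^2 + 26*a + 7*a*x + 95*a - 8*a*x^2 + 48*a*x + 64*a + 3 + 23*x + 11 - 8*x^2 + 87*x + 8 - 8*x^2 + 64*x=-8*a^3 + a^2*(71 - 16*x) + a*(-8*x^2 + 55*x + 185) - 16*x^2 + 174*x + 22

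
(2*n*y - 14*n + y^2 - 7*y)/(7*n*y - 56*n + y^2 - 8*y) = (2*n*y - 14*n + y^2 - 7*y)/(7*n*y - 56*n + y^2 - 8*y)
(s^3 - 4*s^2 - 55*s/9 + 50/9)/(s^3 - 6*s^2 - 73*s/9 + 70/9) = (s - 5)/(s - 7)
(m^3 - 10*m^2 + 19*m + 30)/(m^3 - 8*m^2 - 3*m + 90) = (m + 1)/(m + 3)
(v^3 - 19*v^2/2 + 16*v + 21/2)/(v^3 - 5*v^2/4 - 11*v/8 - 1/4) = 4*(v^2 - 10*v + 21)/(4*v^2 - 7*v - 2)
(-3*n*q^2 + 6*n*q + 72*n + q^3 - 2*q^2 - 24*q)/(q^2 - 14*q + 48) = (-3*n*q - 12*n + q^2 + 4*q)/(q - 8)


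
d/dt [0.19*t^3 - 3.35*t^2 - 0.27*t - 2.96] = 0.57*t^2 - 6.7*t - 0.27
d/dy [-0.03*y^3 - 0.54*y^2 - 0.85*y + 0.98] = -0.09*y^2 - 1.08*y - 0.85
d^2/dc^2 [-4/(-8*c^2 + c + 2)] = 8*(64*c^2 - 8*c - (16*c - 1)^2 - 16)/(-8*c^2 + c + 2)^3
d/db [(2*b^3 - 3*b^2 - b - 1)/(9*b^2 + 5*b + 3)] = 2*(9*b^4 + 10*b^3 + 6*b^2 + 1)/(81*b^4 + 90*b^3 + 79*b^2 + 30*b + 9)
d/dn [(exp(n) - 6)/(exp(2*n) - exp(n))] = (-exp(2*n) + 12*exp(n) - 6)*exp(-n)/(exp(2*n) - 2*exp(n) + 1)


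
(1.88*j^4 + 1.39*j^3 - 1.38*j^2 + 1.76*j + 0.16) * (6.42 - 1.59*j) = -2.9892*j^5 + 9.8595*j^4 + 11.118*j^3 - 11.658*j^2 + 11.0448*j + 1.0272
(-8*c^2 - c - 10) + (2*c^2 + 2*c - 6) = -6*c^2 + c - 16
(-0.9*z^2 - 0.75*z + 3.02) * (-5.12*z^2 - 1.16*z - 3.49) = 4.608*z^4 + 4.884*z^3 - 11.4514*z^2 - 0.885699999999999*z - 10.5398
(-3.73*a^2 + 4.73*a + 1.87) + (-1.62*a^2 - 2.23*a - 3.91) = -5.35*a^2 + 2.5*a - 2.04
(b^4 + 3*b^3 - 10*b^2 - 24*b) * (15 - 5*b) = -5*b^5 + 95*b^3 - 30*b^2 - 360*b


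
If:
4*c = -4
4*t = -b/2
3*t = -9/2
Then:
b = 12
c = -1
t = -3/2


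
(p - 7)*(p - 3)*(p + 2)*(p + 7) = p^4 - p^3 - 55*p^2 + 49*p + 294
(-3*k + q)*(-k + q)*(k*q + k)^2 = 3*k^4*q^2 + 6*k^4*q + 3*k^4 - 4*k^3*q^3 - 8*k^3*q^2 - 4*k^3*q + k^2*q^4 + 2*k^2*q^3 + k^2*q^2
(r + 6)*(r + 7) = r^2 + 13*r + 42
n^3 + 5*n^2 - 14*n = n*(n - 2)*(n + 7)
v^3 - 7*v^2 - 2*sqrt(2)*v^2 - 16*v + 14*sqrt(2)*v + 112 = (v - 7)*(v - 4*sqrt(2))*(v + 2*sqrt(2))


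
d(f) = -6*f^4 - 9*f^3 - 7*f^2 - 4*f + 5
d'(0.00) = -4.00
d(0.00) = 5.00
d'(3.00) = -937.00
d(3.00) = -799.00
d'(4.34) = -2535.24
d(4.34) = -3008.61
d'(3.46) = -1369.79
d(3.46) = -1325.35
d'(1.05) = -76.25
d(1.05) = -24.63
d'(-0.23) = -1.92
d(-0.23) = 5.64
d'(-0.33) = -1.46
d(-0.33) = 5.81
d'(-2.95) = 418.47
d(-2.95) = -267.47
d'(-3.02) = 453.08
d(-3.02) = -297.96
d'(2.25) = -445.56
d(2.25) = -295.73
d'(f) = -24*f^3 - 27*f^2 - 14*f - 4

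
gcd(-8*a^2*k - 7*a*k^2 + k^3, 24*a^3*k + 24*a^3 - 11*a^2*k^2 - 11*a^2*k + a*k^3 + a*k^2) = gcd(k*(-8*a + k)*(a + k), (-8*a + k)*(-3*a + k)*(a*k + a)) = 8*a - k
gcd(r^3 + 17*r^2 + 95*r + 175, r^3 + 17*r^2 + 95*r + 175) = r^3 + 17*r^2 + 95*r + 175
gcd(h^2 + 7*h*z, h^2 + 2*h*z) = h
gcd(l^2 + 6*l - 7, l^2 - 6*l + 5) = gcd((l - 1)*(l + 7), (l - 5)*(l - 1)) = l - 1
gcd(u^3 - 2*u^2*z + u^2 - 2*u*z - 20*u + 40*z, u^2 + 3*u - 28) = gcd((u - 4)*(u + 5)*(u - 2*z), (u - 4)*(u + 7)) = u - 4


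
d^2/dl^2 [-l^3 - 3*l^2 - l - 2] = -6*l - 6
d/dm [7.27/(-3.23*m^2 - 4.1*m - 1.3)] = (46.9642*m + 29.807)/(3.23*m^2 + 4.1*m + 1.3)^2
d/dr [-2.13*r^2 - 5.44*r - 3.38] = -4.26*r - 5.44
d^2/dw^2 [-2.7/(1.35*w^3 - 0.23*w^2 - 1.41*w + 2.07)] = ((21.87*w - 1.242)*(1.35*w^3 - 0.23*w^2 - 1.41*w + 2.07) - 2.7*(-8.1*w^2 + 0.92*w + 2.82)*(-4.05*w^2 + 0.46*w + 1.41))/(1.35*w^3 - 0.23*w^2 - 1.41*w + 2.07)^3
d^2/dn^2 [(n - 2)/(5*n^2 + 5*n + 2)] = 10*((1 - 3*n)*(5*n^2 + 5*n + 2) + 5*(n - 2)*(2*n + 1)^2)/(5*n^2 + 5*n + 2)^3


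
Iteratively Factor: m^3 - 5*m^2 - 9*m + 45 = (m - 3)*(m^2 - 2*m - 15) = (m - 5)*(m - 3)*(m + 3)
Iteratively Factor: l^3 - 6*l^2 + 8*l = (l - 2)*(l^2 - 4*l) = (l - 4)*(l - 2)*(l)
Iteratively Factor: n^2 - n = (n)*(n - 1)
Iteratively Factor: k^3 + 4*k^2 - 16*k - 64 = (k + 4)*(k^2 - 16) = (k + 4)^2*(k - 4)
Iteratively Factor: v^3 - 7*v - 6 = (v - 3)*(v^2 + 3*v + 2) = (v - 3)*(v + 1)*(v + 2)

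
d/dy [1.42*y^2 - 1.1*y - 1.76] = 2.84*y - 1.1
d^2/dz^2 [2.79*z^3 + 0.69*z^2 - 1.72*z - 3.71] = 16.74*z + 1.38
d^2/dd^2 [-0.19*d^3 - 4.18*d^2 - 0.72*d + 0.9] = -1.14*d - 8.36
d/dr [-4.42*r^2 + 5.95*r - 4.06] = 5.95 - 8.84*r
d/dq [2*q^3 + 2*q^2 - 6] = 2*q*(3*q + 2)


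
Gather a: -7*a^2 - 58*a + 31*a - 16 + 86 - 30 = -7*a^2 - 27*a + 40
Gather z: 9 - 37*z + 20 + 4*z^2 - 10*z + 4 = 4*z^2 - 47*z + 33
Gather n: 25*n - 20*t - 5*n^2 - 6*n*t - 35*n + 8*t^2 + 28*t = -5*n^2 + n*(-6*t - 10) + 8*t^2 + 8*t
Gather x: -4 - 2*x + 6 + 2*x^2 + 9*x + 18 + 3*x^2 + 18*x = 5*x^2 + 25*x + 20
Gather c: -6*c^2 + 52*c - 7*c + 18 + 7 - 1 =-6*c^2 + 45*c + 24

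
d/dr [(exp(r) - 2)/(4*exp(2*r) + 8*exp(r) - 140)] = (-2*(exp(r) - 2)*(exp(r) + 1) + exp(2*r) + 2*exp(r) - 35)*exp(r)/(4*(exp(2*r) + 2*exp(r) - 35)^2)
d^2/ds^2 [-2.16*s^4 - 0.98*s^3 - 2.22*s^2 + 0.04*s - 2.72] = -25.92*s^2 - 5.88*s - 4.44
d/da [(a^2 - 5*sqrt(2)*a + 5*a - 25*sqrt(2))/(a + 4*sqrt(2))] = (a^2 + 8*sqrt(2)*a - 40 + 45*sqrt(2))/(a^2 + 8*sqrt(2)*a + 32)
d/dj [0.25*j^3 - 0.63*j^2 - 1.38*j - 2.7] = 0.75*j^2 - 1.26*j - 1.38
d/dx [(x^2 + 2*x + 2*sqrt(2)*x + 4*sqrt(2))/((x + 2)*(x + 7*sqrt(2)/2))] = 3*sqrt(2)/(2*x^2 + 14*sqrt(2)*x + 49)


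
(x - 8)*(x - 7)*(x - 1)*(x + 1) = x^4 - 15*x^3 + 55*x^2 + 15*x - 56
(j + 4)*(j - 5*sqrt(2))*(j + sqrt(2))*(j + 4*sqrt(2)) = j^4 + 4*j^3 - 42*j^2 - 168*j - 40*sqrt(2)*j - 160*sqrt(2)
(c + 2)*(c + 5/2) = c^2 + 9*c/2 + 5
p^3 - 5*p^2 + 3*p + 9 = (p - 3)^2*(p + 1)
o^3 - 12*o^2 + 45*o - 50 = (o - 5)^2*(o - 2)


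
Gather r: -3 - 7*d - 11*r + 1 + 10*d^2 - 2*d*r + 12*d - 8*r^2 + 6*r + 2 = 10*d^2 + 5*d - 8*r^2 + r*(-2*d - 5)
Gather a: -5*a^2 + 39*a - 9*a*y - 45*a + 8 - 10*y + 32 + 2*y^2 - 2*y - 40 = -5*a^2 + a*(-9*y - 6) + 2*y^2 - 12*y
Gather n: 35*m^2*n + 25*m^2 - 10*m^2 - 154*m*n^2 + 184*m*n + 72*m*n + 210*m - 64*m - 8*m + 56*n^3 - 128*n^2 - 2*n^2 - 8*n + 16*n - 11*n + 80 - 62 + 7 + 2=15*m^2 + 138*m + 56*n^3 + n^2*(-154*m - 130) + n*(35*m^2 + 256*m - 3) + 27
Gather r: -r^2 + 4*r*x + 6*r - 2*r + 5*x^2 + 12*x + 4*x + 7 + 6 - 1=-r^2 + r*(4*x + 4) + 5*x^2 + 16*x + 12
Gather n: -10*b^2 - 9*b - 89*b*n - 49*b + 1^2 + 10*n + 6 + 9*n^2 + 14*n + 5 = -10*b^2 - 58*b + 9*n^2 + n*(24 - 89*b) + 12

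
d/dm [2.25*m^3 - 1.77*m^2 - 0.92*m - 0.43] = 6.75*m^2 - 3.54*m - 0.92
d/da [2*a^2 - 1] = 4*a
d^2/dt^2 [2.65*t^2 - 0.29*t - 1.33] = 5.30000000000000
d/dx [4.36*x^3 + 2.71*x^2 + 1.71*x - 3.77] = 13.08*x^2 + 5.42*x + 1.71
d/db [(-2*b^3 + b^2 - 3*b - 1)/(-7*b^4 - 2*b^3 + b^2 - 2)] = (-14*b^6 + 14*b^5 - 63*b^4 - 40*b^3 + 9*b^2 - 2*b + 6)/(49*b^8 + 28*b^7 - 10*b^6 - 4*b^5 + 29*b^4 + 8*b^3 - 4*b^2 + 4)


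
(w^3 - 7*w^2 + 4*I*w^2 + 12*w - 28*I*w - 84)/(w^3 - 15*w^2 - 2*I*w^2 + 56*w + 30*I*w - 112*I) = (w + 6*I)/(w - 8)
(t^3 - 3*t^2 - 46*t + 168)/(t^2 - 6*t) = t + 3 - 28/t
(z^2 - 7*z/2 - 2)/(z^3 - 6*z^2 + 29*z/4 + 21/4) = 2*(z - 4)/(2*z^2 - 13*z + 21)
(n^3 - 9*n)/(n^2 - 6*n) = (n^2 - 9)/(n - 6)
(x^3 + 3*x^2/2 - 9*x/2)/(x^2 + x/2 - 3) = x*(x + 3)/(x + 2)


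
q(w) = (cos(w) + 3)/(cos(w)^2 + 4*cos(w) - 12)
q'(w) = (2*sin(w)*cos(w) + 4*sin(w))*(cos(w) + 3)/(cos(w)^2 + 4*cos(w) - 12)^2 - sin(w)/(cos(w)^2 + 4*cos(w) - 12) = (cos(w)^2 + 6*cos(w) + 24)*sin(w)/(cos(w)^2 + 4*cos(w) - 12)^2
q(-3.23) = -0.13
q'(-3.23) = 0.01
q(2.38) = -0.16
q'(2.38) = 0.07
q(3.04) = -0.13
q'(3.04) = 0.01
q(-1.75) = -0.22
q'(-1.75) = -0.14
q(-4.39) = -0.20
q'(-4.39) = 0.12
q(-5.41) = -0.40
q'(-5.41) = 0.27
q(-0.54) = -0.49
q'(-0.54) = -0.25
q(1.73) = -0.23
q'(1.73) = 0.14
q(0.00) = -0.57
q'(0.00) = 0.00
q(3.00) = -0.13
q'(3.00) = 0.01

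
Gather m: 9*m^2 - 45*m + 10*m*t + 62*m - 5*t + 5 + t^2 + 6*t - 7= 9*m^2 + m*(10*t + 17) + t^2 + t - 2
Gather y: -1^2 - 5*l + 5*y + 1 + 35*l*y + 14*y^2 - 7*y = -5*l + 14*y^2 + y*(35*l - 2)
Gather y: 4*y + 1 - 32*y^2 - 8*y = -32*y^2 - 4*y + 1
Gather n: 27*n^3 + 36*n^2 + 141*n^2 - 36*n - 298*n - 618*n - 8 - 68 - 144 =27*n^3 + 177*n^2 - 952*n - 220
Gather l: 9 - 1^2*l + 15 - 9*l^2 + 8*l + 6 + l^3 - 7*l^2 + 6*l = l^3 - 16*l^2 + 13*l + 30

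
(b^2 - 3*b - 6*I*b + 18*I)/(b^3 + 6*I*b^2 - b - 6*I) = (b^2 - 3*b - 6*I*b + 18*I)/(b^3 + 6*I*b^2 - b - 6*I)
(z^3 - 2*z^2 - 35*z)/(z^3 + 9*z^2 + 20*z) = (z - 7)/(z + 4)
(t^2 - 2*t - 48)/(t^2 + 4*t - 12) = (t - 8)/(t - 2)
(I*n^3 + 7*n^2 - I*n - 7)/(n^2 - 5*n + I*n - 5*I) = (I*n^3 + 7*n^2 - I*n - 7)/(n^2 + n*(-5 + I) - 5*I)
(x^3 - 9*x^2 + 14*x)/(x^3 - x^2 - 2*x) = (x - 7)/(x + 1)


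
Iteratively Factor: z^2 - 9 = (z - 3)*(z + 3)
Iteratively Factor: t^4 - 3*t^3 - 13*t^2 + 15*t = (t - 1)*(t^3 - 2*t^2 - 15*t) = t*(t - 1)*(t^2 - 2*t - 15) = t*(t - 1)*(t + 3)*(t - 5)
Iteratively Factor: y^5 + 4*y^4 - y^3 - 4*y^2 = (y)*(y^4 + 4*y^3 - y^2 - 4*y) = y^2*(y^3 + 4*y^2 - y - 4) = y^2*(y + 4)*(y^2 - 1) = y^2*(y - 1)*(y + 4)*(y + 1)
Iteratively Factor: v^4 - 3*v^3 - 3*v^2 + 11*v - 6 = (v - 1)*(v^3 - 2*v^2 - 5*v + 6) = (v - 3)*(v - 1)*(v^2 + v - 2) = (v - 3)*(v - 1)*(v + 2)*(v - 1)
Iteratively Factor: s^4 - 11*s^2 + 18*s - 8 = (s + 4)*(s^3 - 4*s^2 + 5*s - 2) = (s - 1)*(s + 4)*(s^2 - 3*s + 2) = (s - 1)^2*(s + 4)*(s - 2)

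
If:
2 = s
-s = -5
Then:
No Solution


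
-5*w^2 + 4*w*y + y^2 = (-w + y)*(5*w + y)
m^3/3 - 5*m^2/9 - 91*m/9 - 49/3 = (m/3 + 1)*(m - 7)*(m + 7/3)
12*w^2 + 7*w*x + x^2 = (3*w + x)*(4*w + x)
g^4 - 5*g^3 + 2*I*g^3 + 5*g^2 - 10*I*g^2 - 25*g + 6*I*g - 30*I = (g - 5)*(g - 2*I)*(g + I)*(g + 3*I)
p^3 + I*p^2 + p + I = (p - I)*(p + I)^2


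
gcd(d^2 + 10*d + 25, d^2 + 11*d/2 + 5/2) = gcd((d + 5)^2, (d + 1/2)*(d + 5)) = d + 5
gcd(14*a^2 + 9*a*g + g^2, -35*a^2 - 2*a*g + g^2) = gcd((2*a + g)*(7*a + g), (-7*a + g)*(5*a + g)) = 1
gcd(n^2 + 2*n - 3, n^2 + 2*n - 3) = n^2 + 2*n - 3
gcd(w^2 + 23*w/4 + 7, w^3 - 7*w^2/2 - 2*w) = 1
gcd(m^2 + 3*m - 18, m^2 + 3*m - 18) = m^2 + 3*m - 18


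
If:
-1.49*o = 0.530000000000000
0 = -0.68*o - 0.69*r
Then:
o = -0.36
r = 0.35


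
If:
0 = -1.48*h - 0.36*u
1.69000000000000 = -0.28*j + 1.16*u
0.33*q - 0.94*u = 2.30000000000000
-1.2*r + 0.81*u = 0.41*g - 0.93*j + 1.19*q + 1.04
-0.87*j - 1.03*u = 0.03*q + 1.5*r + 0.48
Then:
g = 12.3145180023229*u - 45.3578977932636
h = -0.243243243243243*u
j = 4.14285714285714*u - 6.03571428571429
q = 2.84848484848485*u + 6.96969696969697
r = 3.04132034632035 - 3.14649350649351*u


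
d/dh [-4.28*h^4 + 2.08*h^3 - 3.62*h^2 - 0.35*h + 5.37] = -17.12*h^3 + 6.24*h^2 - 7.24*h - 0.35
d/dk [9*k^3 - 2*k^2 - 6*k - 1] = 27*k^2 - 4*k - 6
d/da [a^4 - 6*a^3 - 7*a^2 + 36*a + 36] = 4*a^3 - 18*a^2 - 14*a + 36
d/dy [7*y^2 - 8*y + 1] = 14*y - 8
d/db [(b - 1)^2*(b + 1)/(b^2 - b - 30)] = (b - 1)*((-3*b - 1)*(-b^2 + b + 30) - (b - 1)*(b + 1)*(2*b - 1))/(-b^2 + b + 30)^2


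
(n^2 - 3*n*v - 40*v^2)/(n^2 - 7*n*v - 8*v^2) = (n + 5*v)/(n + v)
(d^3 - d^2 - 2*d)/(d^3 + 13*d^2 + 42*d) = (d^2 - d - 2)/(d^2 + 13*d + 42)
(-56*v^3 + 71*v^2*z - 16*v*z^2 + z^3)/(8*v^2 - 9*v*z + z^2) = -7*v + z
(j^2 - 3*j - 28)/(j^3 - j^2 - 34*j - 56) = 1/(j + 2)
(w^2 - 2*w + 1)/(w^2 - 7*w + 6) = (w - 1)/(w - 6)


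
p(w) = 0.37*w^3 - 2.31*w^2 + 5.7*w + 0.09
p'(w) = 1.11*w^2 - 4.62*w + 5.7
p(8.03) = 88.49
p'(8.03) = 40.18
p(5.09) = 18.05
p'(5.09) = 10.94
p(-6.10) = -204.62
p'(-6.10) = 75.19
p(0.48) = 2.33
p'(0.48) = 3.74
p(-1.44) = -14.01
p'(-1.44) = 14.65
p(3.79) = 8.65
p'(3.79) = 4.13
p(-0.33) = -2.06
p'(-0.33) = 7.35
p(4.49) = 12.61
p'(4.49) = 7.33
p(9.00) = 134.01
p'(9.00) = 54.03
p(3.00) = 6.39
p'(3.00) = 1.83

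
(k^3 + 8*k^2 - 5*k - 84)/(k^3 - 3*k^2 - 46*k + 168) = (k^2 + k - 12)/(k^2 - 10*k + 24)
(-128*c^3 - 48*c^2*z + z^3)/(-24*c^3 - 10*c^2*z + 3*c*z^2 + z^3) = (-32*c^2 - 4*c*z + z^2)/(-6*c^2 - c*z + z^2)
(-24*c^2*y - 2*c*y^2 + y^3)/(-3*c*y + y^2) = (24*c^2 + 2*c*y - y^2)/(3*c - y)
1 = 1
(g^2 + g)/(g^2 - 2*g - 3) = g/(g - 3)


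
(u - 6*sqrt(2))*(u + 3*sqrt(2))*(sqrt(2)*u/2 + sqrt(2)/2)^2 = u^4/2 - 3*sqrt(2)*u^3/2 + u^3 - 35*u^2/2 - 3*sqrt(2)*u^2 - 36*u - 3*sqrt(2)*u/2 - 18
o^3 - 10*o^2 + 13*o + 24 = (o - 8)*(o - 3)*(o + 1)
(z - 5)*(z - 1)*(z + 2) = z^3 - 4*z^2 - 7*z + 10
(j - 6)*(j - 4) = j^2 - 10*j + 24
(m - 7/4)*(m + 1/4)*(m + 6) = m^3 + 9*m^2/2 - 151*m/16 - 21/8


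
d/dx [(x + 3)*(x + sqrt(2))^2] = (x + sqrt(2))*(3*x + sqrt(2) + 6)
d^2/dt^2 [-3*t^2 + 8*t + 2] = -6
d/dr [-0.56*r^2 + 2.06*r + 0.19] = 2.06 - 1.12*r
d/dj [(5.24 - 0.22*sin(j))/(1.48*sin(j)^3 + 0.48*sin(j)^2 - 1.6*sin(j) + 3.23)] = (0.6512*sin(j)^3 - 23.16*sin(j)^2 - 5.0304*sin(j) + 7.6734)*cos(j)/(2.1904*sin(j)^6 + 1.4208*sin(j)^5 - 4.5056*sin(j)^4 + 8.0248*sin(j)^3 + 5.6608*sin(j)^2 - 10.336*sin(j) + 10.4329)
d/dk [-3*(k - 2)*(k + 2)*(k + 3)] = -9*k^2 - 18*k + 12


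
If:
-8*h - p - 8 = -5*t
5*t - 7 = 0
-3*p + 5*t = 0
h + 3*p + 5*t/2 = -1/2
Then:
No Solution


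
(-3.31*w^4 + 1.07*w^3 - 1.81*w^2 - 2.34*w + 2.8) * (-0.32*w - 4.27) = 1.0592*w^5 + 13.7913*w^4 - 3.9897*w^3 + 8.4775*w^2 + 9.0958*w - 11.956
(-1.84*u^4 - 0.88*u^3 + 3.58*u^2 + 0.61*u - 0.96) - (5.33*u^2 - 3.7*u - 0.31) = -1.84*u^4 - 0.88*u^3 - 1.75*u^2 + 4.31*u - 0.65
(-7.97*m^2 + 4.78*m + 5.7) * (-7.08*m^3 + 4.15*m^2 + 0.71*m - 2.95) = 56.4276*m^5 - 66.9179*m^4 - 26.1777*m^3 + 50.5603*m^2 - 10.054*m - 16.815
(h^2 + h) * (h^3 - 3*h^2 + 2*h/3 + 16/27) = h^5 - 2*h^4 - 7*h^3/3 + 34*h^2/27 + 16*h/27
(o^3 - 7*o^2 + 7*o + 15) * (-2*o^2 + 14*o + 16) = -2*o^5 + 28*o^4 - 96*o^3 - 44*o^2 + 322*o + 240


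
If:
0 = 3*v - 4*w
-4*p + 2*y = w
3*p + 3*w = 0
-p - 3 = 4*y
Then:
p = -3/7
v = 4/7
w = 3/7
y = -9/14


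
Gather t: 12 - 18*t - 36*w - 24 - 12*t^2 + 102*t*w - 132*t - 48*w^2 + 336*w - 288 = -12*t^2 + t*(102*w - 150) - 48*w^2 + 300*w - 300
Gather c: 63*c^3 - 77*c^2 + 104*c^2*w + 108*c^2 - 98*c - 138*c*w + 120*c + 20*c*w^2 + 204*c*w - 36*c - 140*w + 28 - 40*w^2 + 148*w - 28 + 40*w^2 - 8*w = 63*c^3 + c^2*(104*w + 31) + c*(20*w^2 + 66*w - 14)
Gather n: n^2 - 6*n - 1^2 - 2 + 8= n^2 - 6*n + 5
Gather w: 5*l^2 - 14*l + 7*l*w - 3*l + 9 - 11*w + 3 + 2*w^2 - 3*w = 5*l^2 - 17*l + 2*w^2 + w*(7*l - 14) + 12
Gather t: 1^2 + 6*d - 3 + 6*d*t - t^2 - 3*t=6*d - t^2 + t*(6*d - 3) - 2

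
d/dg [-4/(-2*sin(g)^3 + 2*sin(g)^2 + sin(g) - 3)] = 16*(-6*sin(g)^2 + 4*sin(g) + 1)*cos(g)/(4*sin(g)^2 - sin(g) + sin(3*g) - 6)^2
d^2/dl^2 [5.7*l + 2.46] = 0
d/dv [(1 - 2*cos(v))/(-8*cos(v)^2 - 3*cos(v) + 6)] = (16*cos(v)^2 - 16*cos(v) + 9)*sin(v)/(-8*sin(v)^2 + 3*cos(v) + 2)^2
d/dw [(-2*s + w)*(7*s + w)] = 5*s + 2*w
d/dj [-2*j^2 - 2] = -4*j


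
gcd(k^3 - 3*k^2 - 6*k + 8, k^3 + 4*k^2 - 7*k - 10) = 1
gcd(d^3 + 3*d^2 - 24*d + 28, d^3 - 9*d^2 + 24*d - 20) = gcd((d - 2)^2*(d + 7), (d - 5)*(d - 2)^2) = d^2 - 4*d + 4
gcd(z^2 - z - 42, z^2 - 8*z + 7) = z - 7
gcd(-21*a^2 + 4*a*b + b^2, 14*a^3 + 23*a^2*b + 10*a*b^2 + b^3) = 7*a + b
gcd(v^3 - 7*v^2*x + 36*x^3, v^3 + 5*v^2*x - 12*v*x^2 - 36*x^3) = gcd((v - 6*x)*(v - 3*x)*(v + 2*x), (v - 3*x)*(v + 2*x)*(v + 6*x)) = -v^2 + v*x + 6*x^2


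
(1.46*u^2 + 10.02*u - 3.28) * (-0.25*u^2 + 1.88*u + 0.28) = -0.365*u^4 + 0.2398*u^3 + 20.0664*u^2 - 3.3608*u - 0.9184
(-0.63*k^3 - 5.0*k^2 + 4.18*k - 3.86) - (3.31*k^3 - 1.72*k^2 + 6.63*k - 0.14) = -3.94*k^3 - 3.28*k^2 - 2.45*k - 3.72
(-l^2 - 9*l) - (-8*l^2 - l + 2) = 7*l^2 - 8*l - 2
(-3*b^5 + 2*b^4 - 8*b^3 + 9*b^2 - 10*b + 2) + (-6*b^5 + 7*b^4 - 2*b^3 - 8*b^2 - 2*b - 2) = -9*b^5 + 9*b^4 - 10*b^3 + b^2 - 12*b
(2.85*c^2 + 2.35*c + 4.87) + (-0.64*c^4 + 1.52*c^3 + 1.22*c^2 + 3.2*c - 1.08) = -0.64*c^4 + 1.52*c^3 + 4.07*c^2 + 5.55*c + 3.79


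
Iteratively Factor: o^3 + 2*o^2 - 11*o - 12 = (o - 3)*(o^2 + 5*o + 4) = (o - 3)*(o + 4)*(o + 1)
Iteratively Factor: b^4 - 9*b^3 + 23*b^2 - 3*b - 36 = (b - 3)*(b^3 - 6*b^2 + 5*b + 12) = (b - 4)*(b - 3)*(b^2 - 2*b - 3) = (b - 4)*(b - 3)^2*(b + 1)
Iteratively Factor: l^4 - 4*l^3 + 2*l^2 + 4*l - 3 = (l - 1)*(l^3 - 3*l^2 - l + 3) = (l - 3)*(l - 1)*(l^2 - 1) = (l - 3)*(l - 1)^2*(l + 1)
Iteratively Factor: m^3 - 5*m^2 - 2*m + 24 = (m - 4)*(m^2 - m - 6) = (m - 4)*(m - 3)*(m + 2)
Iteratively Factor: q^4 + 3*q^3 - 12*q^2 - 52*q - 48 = (q - 4)*(q^3 + 7*q^2 + 16*q + 12) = (q - 4)*(q + 2)*(q^2 + 5*q + 6) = (q - 4)*(q + 2)*(q + 3)*(q + 2)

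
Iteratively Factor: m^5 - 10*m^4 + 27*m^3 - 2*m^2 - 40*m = (m - 4)*(m^4 - 6*m^3 + 3*m^2 + 10*m) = (m - 5)*(m - 4)*(m^3 - m^2 - 2*m) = m*(m - 5)*(m - 4)*(m^2 - m - 2) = m*(m - 5)*(m - 4)*(m + 1)*(m - 2)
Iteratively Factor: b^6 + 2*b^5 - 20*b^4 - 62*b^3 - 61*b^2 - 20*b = (b + 1)*(b^5 + b^4 - 21*b^3 - 41*b^2 - 20*b) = b*(b + 1)*(b^4 + b^3 - 21*b^2 - 41*b - 20) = b*(b + 1)^2*(b^3 - 21*b - 20) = b*(b - 5)*(b + 1)^2*(b^2 + 5*b + 4) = b*(b - 5)*(b + 1)^3*(b + 4)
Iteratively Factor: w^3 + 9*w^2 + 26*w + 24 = (w + 3)*(w^2 + 6*w + 8) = (w + 2)*(w + 3)*(w + 4)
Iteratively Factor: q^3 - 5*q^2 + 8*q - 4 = (q - 1)*(q^2 - 4*q + 4) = (q - 2)*(q - 1)*(q - 2)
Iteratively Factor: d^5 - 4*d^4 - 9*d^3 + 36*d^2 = (d)*(d^4 - 4*d^3 - 9*d^2 + 36*d) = d*(d + 3)*(d^3 - 7*d^2 + 12*d) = d*(d - 4)*(d + 3)*(d^2 - 3*d) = d*(d - 4)*(d - 3)*(d + 3)*(d)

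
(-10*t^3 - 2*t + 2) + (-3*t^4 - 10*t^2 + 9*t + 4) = -3*t^4 - 10*t^3 - 10*t^2 + 7*t + 6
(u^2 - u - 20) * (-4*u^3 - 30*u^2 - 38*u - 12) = -4*u^5 - 26*u^4 + 72*u^3 + 626*u^2 + 772*u + 240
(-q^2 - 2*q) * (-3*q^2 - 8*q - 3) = 3*q^4 + 14*q^3 + 19*q^2 + 6*q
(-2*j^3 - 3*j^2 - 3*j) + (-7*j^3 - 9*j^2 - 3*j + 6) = -9*j^3 - 12*j^2 - 6*j + 6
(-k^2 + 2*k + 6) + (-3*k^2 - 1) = -4*k^2 + 2*k + 5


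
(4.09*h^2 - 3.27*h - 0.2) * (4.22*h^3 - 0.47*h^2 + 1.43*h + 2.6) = 17.2598*h^5 - 15.7217*h^4 + 6.5416*h^3 + 6.0519*h^2 - 8.788*h - 0.52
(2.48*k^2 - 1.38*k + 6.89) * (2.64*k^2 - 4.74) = 6.5472*k^4 - 3.6432*k^3 + 6.4344*k^2 + 6.5412*k - 32.6586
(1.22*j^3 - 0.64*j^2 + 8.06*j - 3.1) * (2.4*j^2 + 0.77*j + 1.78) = 2.928*j^5 - 0.5966*j^4 + 21.0228*j^3 - 2.373*j^2 + 11.9598*j - 5.518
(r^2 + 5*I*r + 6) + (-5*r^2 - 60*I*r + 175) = -4*r^2 - 55*I*r + 181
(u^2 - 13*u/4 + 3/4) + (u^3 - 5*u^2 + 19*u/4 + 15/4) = u^3 - 4*u^2 + 3*u/2 + 9/2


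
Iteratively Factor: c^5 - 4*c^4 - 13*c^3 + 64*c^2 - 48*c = (c - 4)*(c^4 - 13*c^2 + 12*c) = (c - 4)*(c - 1)*(c^3 + c^2 - 12*c) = (c - 4)*(c - 1)*(c + 4)*(c^2 - 3*c) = c*(c - 4)*(c - 1)*(c + 4)*(c - 3)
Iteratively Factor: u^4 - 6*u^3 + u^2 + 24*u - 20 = (u + 2)*(u^3 - 8*u^2 + 17*u - 10) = (u - 1)*(u + 2)*(u^2 - 7*u + 10) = (u - 5)*(u - 1)*(u + 2)*(u - 2)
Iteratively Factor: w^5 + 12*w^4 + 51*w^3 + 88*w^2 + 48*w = (w + 4)*(w^4 + 8*w^3 + 19*w^2 + 12*w) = (w + 1)*(w + 4)*(w^3 + 7*w^2 + 12*w) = (w + 1)*(w + 4)^2*(w^2 + 3*w) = w*(w + 1)*(w + 4)^2*(w + 3)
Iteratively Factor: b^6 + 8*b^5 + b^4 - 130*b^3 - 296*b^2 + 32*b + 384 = (b + 4)*(b^5 + 4*b^4 - 15*b^3 - 70*b^2 - 16*b + 96) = (b + 3)*(b + 4)*(b^4 + b^3 - 18*b^2 - 16*b + 32) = (b - 1)*(b + 3)*(b + 4)*(b^3 + 2*b^2 - 16*b - 32) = (b - 1)*(b + 3)*(b + 4)^2*(b^2 - 2*b - 8) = (b - 4)*(b - 1)*(b + 3)*(b + 4)^2*(b + 2)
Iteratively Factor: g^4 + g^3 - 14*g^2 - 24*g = (g + 3)*(g^3 - 2*g^2 - 8*g) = g*(g + 3)*(g^2 - 2*g - 8) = g*(g - 4)*(g + 3)*(g + 2)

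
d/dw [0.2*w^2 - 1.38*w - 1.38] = 0.4*w - 1.38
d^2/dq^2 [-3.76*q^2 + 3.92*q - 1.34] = -7.52000000000000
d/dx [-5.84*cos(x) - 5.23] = 5.84*sin(x)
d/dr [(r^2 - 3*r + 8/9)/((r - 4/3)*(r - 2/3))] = 9*(9*r^2 - 8)/(81*r^4 - 324*r^3 + 468*r^2 - 288*r + 64)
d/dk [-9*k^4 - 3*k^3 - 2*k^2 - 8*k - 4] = -36*k^3 - 9*k^2 - 4*k - 8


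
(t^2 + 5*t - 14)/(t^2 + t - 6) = (t + 7)/(t + 3)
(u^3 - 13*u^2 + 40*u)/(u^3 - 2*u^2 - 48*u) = (u - 5)/(u + 6)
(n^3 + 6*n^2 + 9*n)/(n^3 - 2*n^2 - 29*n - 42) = n*(n + 3)/(n^2 - 5*n - 14)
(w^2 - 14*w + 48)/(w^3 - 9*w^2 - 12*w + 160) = (w - 6)/(w^2 - w - 20)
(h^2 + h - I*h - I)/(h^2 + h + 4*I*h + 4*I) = (h - I)/(h + 4*I)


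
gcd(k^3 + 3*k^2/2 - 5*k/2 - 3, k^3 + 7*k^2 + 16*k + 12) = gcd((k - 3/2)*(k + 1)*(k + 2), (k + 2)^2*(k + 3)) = k + 2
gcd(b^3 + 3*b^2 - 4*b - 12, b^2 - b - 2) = b - 2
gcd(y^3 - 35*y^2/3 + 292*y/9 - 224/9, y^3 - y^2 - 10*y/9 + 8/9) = y - 4/3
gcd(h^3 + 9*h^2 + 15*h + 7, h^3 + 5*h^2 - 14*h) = h + 7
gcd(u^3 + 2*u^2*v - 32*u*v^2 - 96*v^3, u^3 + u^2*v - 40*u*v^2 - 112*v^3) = u^2 + 8*u*v + 16*v^2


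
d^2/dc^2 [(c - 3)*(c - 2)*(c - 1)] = 6*c - 12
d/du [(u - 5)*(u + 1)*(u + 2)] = 3*u^2 - 4*u - 13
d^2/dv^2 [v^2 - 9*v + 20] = 2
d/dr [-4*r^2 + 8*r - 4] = 8 - 8*r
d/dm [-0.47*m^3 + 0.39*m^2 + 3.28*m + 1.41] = -1.41*m^2 + 0.78*m + 3.28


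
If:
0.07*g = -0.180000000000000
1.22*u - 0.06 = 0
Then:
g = -2.57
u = 0.05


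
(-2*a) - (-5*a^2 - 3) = 5*a^2 - 2*a + 3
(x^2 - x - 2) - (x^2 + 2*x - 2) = -3*x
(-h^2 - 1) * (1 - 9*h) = 9*h^3 - h^2 + 9*h - 1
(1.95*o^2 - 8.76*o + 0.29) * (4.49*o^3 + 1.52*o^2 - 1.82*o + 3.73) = 8.7555*o^5 - 36.3684*o^4 - 15.5621*o^3 + 23.6575*o^2 - 33.2026*o + 1.0817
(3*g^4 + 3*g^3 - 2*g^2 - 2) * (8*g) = 24*g^5 + 24*g^4 - 16*g^3 - 16*g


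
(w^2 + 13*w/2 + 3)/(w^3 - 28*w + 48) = (w + 1/2)/(w^2 - 6*w + 8)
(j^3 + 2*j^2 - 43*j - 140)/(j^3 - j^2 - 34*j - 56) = (j + 5)/(j + 2)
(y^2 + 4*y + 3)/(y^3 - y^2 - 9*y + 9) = (y + 1)/(y^2 - 4*y + 3)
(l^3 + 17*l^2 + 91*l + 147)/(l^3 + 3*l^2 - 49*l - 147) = (l + 7)/(l - 7)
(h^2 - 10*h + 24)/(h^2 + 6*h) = (h^2 - 10*h + 24)/(h*(h + 6))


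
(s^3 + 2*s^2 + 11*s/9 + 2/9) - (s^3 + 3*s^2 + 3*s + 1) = -s^2 - 16*s/9 - 7/9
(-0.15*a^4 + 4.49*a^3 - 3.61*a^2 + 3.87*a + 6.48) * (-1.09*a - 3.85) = 0.1635*a^5 - 4.3166*a^4 - 13.3516*a^3 + 9.6802*a^2 - 21.9627*a - 24.948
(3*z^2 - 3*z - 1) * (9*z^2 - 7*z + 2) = 27*z^4 - 48*z^3 + 18*z^2 + z - 2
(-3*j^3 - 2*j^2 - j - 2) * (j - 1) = -3*j^4 + j^3 + j^2 - j + 2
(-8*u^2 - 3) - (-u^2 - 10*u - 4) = -7*u^2 + 10*u + 1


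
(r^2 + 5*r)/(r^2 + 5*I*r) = (r + 5)/(r + 5*I)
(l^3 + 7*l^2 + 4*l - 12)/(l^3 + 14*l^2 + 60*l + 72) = (l - 1)/(l + 6)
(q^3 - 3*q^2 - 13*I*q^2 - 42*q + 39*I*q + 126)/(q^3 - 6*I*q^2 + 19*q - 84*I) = (q^2 + q*(-3 - 6*I) + 18*I)/(q^2 + I*q + 12)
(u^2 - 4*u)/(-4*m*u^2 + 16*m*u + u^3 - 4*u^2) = 1/(-4*m + u)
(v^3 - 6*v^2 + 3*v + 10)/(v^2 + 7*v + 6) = (v^2 - 7*v + 10)/(v + 6)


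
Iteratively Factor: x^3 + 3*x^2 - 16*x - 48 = (x + 3)*(x^2 - 16) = (x + 3)*(x + 4)*(x - 4)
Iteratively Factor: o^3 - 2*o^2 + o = (o - 1)*(o^2 - o) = (o - 1)^2*(o)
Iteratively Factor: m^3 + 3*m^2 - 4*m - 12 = (m + 3)*(m^2 - 4) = (m + 2)*(m + 3)*(m - 2)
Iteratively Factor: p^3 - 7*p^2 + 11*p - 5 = (p - 1)*(p^2 - 6*p + 5) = (p - 5)*(p - 1)*(p - 1)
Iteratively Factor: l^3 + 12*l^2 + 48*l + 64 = (l + 4)*(l^2 + 8*l + 16) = (l + 4)^2*(l + 4)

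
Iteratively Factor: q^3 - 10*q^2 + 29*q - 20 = (q - 5)*(q^2 - 5*q + 4) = (q - 5)*(q - 1)*(q - 4)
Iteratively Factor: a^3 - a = (a - 1)*(a^2 + a) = a*(a - 1)*(a + 1)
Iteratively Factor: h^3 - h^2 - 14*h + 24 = (h - 2)*(h^2 + h - 12) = (h - 2)*(h + 4)*(h - 3)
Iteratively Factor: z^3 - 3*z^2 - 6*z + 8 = (z - 1)*(z^2 - 2*z - 8) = (z - 4)*(z - 1)*(z + 2)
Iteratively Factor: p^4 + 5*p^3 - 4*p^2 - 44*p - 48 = (p - 3)*(p^3 + 8*p^2 + 20*p + 16) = (p - 3)*(p + 2)*(p^2 + 6*p + 8) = (p - 3)*(p + 2)^2*(p + 4)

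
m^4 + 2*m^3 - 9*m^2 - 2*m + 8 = (m - 2)*(m - 1)*(m + 1)*(m + 4)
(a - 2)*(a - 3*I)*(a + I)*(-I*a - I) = -I*a^4 - 2*a^3 + I*a^3 + 2*a^2 - I*a^2 + 4*a + 3*I*a + 6*I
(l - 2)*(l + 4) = l^2 + 2*l - 8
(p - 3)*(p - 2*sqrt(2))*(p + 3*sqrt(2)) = p^3 - 3*p^2 + sqrt(2)*p^2 - 12*p - 3*sqrt(2)*p + 36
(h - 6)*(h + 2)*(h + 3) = h^3 - h^2 - 24*h - 36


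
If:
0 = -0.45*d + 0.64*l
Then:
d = 1.42222222222222*l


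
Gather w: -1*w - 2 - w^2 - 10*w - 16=-w^2 - 11*w - 18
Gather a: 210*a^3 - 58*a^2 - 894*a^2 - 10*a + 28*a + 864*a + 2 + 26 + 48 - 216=210*a^3 - 952*a^2 + 882*a - 140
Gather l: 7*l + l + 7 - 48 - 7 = 8*l - 48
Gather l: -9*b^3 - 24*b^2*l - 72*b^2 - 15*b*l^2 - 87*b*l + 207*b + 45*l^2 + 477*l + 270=-9*b^3 - 72*b^2 + 207*b + l^2*(45 - 15*b) + l*(-24*b^2 - 87*b + 477) + 270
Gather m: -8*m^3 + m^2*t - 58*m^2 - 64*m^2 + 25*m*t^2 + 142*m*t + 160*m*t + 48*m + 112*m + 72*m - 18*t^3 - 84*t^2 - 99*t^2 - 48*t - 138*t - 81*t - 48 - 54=-8*m^3 + m^2*(t - 122) + m*(25*t^2 + 302*t + 232) - 18*t^3 - 183*t^2 - 267*t - 102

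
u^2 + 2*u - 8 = (u - 2)*(u + 4)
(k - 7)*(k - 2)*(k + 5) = k^3 - 4*k^2 - 31*k + 70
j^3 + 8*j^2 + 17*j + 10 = (j + 1)*(j + 2)*(j + 5)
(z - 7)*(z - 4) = z^2 - 11*z + 28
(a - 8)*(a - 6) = a^2 - 14*a + 48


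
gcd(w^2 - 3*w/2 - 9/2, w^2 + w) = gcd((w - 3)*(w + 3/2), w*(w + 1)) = 1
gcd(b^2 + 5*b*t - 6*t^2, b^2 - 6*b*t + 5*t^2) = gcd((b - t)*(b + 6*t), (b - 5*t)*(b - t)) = -b + t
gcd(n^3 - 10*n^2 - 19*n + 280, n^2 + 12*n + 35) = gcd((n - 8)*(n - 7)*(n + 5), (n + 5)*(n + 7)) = n + 5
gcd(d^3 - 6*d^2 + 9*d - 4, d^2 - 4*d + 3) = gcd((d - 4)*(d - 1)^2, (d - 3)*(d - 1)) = d - 1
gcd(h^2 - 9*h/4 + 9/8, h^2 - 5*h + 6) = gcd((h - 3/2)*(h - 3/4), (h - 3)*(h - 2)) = 1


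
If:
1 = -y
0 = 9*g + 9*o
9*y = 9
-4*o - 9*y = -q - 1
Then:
No Solution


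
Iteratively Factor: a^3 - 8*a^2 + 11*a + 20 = (a - 4)*(a^2 - 4*a - 5) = (a - 4)*(a + 1)*(a - 5)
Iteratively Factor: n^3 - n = (n + 1)*(n^2 - n) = (n - 1)*(n + 1)*(n)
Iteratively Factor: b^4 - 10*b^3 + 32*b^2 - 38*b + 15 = (b - 1)*(b^3 - 9*b^2 + 23*b - 15) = (b - 3)*(b - 1)*(b^2 - 6*b + 5) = (b - 5)*(b - 3)*(b - 1)*(b - 1)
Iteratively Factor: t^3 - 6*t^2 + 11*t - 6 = (t - 2)*(t^2 - 4*t + 3) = (t - 3)*(t - 2)*(t - 1)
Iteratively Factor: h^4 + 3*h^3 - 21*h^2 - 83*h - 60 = (h + 1)*(h^3 + 2*h^2 - 23*h - 60) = (h - 5)*(h + 1)*(h^2 + 7*h + 12) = (h - 5)*(h + 1)*(h + 4)*(h + 3)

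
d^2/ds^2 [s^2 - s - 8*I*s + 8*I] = 2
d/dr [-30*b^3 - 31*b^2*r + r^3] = -31*b^2 + 3*r^2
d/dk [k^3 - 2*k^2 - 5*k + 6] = 3*k^2 - 4*k - 5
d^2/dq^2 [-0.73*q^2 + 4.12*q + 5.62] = -1.46000000000000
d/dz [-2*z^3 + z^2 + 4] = 2*z*(1 - 3*z)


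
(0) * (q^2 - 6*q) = 0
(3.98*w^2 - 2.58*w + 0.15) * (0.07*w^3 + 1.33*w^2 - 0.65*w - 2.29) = 0.2786*w^5 + 5.1128*w^4 - 6.0079*w^3 - 7.2377*w^2 + 5.8107*w - 0.3435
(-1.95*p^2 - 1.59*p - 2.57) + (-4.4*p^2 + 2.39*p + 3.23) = -6.35*p^2 + 0.8*p + 0.66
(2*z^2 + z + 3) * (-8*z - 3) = -16*z^3 - 14*z^2 - 27*z - 9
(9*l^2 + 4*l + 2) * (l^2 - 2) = 9*l^4 + 4*l^3 - 16*l^2 - 8*l - 4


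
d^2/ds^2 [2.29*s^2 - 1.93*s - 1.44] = 4.58000000000000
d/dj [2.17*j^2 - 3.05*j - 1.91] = 4.34*j - 3.05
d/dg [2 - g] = -1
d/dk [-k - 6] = -1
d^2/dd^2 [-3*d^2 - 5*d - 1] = -6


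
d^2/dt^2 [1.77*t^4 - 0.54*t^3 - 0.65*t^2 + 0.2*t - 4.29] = 21.24*t^2 - 3.24*t - 1.3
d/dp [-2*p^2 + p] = 1 - 4*p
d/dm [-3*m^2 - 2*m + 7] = -6*m - 2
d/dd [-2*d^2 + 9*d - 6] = 9 - 4*d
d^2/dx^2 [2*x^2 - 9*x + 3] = 4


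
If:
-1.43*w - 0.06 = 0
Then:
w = -0.04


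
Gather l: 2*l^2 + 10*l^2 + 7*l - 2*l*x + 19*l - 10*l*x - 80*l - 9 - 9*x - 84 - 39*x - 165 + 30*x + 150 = 12*l^2 + l*(-12*x - 54) - 18*x - 108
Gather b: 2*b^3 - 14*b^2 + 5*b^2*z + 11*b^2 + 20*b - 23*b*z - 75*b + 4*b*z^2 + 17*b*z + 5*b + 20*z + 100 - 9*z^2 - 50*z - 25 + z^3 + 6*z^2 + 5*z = 2*b^3 + b^2*(5*z - 3) + b*(4*z^2 - 6*z - 50) + z^3 - 3*z^2 - 25*z + 75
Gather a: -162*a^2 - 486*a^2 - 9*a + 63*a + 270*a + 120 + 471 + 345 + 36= -648*a^2 + 324*a + 972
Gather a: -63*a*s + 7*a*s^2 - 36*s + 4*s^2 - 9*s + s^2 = a*(7*s^2 - 63*s) + 5*s^2 - 45*s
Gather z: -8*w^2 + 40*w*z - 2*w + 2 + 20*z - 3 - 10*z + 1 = -8*w^2 - 2*w + z*(40*w + 10)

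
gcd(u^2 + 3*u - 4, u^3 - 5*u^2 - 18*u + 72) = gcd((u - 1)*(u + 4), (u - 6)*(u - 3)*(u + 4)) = u + 4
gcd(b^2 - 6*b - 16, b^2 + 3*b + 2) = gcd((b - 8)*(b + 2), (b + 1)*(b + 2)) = b + 2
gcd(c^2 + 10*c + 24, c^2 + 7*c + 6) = c + 6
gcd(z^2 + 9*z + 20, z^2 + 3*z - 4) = z + 4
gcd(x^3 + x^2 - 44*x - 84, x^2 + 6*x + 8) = x + 2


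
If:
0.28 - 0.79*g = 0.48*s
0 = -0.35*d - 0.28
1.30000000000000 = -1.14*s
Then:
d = -0.80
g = 1.05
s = -1.14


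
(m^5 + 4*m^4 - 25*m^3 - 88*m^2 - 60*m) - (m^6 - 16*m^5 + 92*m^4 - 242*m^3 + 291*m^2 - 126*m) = -m^6 + 17*m^5 - 88*m^4 + 217*m^3 - 379*m^2 + 66*m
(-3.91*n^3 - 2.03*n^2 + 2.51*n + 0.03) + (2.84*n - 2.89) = -3.91*n^3 - 2.03*n^2 + 5.35*n - 2.86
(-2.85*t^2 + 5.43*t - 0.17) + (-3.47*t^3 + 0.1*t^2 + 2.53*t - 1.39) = -3.47*t^3 - 2.75*t^2 + 7.96*t - 1.56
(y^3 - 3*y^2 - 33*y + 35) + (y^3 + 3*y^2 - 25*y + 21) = 2*y^3 - 58*y + 56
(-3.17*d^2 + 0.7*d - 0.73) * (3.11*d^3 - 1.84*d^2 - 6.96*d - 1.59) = -9.8587*d^5 + 8.0098*d^4 + 18.5049*d^3 + 1.5115*d^2 + 3.9678*d + 1.1607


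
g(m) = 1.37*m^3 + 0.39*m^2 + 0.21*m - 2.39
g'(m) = 4.11*m^2 + 0.78*m + 0.21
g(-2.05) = -12.98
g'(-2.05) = 15.88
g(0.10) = -2.36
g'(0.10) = 0.33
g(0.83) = -1.16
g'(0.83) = 3.69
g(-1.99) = -12.06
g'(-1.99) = 14.93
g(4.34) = 117.86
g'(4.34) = 81.01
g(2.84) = 32.73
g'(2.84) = 35.57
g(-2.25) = -16.49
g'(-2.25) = 19.26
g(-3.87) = -76.77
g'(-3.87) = 58.75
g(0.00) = -2.39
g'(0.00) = 0.21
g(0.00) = -2.39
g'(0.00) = 0.21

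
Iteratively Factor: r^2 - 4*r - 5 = (r + 1)*(r - 5)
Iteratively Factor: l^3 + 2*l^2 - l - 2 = (l + 1)*(l^2 + l - 2) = (l - 1)*(l + 1)*(l + 2)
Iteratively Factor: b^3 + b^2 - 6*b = (b - 2)*(b^2 + 3*b) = (b - 2)*(b + 3)*(b)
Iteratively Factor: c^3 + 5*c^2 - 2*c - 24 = (c + 4)*(c^2 + c - 6) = (c - 2)*(c + 4)*(c + 3)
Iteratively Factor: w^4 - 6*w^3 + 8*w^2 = (w)*(w^3 - 6*w^2 + 8*w) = w*(w - 2)*(w^2 - 4*w) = w*(w - 4)*(w - 2)*(w)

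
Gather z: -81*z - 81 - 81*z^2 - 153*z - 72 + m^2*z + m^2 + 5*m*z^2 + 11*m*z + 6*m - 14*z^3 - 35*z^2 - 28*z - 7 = m^2 + 6*m - 14*z^3 + z^2*(5*m - 116) + z*(m^2 + 11*m - 262) - 160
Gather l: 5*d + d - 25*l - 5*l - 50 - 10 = 6*d - 30*l - 60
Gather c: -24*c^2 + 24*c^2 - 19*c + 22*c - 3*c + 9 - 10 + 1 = 0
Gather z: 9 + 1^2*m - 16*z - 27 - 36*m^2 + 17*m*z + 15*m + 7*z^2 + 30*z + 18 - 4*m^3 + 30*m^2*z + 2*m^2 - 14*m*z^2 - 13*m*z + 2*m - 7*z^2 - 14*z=-4*m^3 - 34*m^2 - 14*m*z^2 + 18*m + z*(30*m^2 + 4*m)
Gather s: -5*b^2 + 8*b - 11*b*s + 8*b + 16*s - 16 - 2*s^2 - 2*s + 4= -5*b^2 + 16*b - 2*s^2 + s*(14 - 11*b) - 12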